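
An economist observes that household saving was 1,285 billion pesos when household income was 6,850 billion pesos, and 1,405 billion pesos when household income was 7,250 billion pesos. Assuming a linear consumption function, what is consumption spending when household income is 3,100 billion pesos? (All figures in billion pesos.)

MPS = ΔS/ΔY = (1405 − 1285)/(7250 − 6850) = 120/400 = 0.3
MPC = 1 − MPS = 0.7
Autonomous saving = 1285 − 0.3(6850) = -770, so a = 770
C = 770 + 0.7(3100) = 770 + 2170 = 2940

C = 2940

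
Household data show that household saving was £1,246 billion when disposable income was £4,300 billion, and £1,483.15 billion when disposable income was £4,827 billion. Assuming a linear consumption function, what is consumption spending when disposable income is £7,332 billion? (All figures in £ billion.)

MPS = ΔS/ΔY = (1483.15 − 1246)/(4827 − 4300) = 237.15/527 = 0.45
MPC = 1 − MPS = 0.55
Autonomous saving = 1246 − 0.45(4300) = -689, so a = 689
C = 689 + 0.55(7332) = 689 + 4032.6 = 4721.6

C = 4721.6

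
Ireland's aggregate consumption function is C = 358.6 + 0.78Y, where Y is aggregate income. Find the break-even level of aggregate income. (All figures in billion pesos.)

Y = 1630

At break-even, C = Y: 358.6 + 0.78Y = Y
0.22Y = 358.6, so Y = 358.6/0.22 = 1630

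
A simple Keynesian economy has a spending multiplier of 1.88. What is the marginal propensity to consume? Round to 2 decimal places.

MPC = 0.47

k = 1/(1 − MPC), so 1 − MPC = 1/k = 1/1.88 = 0.5319
MPC = 1 − 0.5319 = 0.47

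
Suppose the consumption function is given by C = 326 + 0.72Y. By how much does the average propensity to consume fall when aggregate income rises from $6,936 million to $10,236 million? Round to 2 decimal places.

At Y = 6936: C = 326 + 0.72(6936) = 5319.92, APC = 5319.92/6936 = 0.767
At Y = 10236: C = 7695.92, APC = 7695.92/10236 = 0.752
Fall in APC = 0.767 − 0.752 = 0.015 ≈ 0.02

ΔAPC = 0.02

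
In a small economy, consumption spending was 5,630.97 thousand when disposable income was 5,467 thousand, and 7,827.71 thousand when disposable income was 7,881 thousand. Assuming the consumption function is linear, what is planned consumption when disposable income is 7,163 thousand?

MPC = (7827.71 − 5630.97)/(7881 − 5467) = 2196.74/2414 = 0.91
a = 5630.97 − 0.91(5467) = 5630.97 − 4974.97 = 656
C = 656 + 0.91(7163) = 656 + 6518.33 = 7174.33

C = 7174.33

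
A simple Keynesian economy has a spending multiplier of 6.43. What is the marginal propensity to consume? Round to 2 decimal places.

MPC = 0.84

k = 1/(1 − MPC), so 1 − MPC = 1/k = 1/6.43 = 0.1555
MPC = 1 − 0.1555 = 0.84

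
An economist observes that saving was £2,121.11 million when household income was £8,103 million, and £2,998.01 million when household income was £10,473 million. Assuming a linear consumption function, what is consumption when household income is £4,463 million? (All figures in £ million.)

C = 3688.69

MPS = ΔS/ΔY = (2998.01 − 2121.11)/(10473 − 8103) = 876.9/2370 = 0.37
MPC = 1 − MPS = 0.63
Autonomous saving = 2121.11 − 0.37(8103) = -877, so a = 877
C = 877 + 0.63(4463) = 877 + 2811.69 = 3688.69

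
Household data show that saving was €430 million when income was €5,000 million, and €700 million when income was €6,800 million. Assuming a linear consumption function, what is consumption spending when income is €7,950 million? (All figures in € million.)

C = 7077.5

MPS = ΔS/ΔY = (700 − 430)/(6800 − 5000) = 270/1800 = 0.15
MPC = 1 − MPS = 0.85
Autonomous saving = 430 − 0.15(5000) = -320, so a = 320
C = 320 + 0.85(7950) = 320 + 6757.5 = 7077.5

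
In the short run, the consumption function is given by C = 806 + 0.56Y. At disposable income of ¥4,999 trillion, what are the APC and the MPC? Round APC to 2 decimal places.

MPC = 0.56 (the slope of the consumption function)
C = 806 + 0.56(4999) = 3605.44, so APC = 3605.44/4999 = 0.72

APC = 0.72; MPC = 0.56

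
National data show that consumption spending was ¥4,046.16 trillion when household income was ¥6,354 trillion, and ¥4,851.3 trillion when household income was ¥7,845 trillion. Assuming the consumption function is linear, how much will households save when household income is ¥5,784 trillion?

MPC = (4851.3 − 4046.16)/(7845 − 6354) = 805.14/1491 = 0.54
a = 4046.16 − 0.54(6354) = 4046.16 − 3431.16 = 615
C = 615 + 0.54(5784) = 3738.36
S = 5784 − 3738.36 = 2045.64

S = 2045.64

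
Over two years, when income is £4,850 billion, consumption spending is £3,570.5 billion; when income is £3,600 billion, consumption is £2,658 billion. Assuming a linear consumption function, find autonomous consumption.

a = 30

MPC = ΔC/ΔY = (3570.5 − 2658)/(4850 − 3600) = 912.5/1250 = 0.73
a = C − MPC·Y = 2658 − 0.73(3600) = 2658 − 2628 = 30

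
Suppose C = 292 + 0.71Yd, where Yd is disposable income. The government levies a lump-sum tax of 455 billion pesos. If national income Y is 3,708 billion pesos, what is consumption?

C = 2601.63

Yd = Y − T = 3708 − 455 = 3253
C = 292 + 0.71(3253) = 292 + 2309.63 = 2601.63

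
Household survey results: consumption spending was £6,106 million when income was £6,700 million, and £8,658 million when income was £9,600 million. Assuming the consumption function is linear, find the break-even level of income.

Y = 1750

MPC = (8658 − 6106)/(9600 − 6700) = 2552/2900 = 0.88
a = 6106 − 0.88(6700) = 6106 − 5896 = 210
Break-even: Y = a/(1−MPC) = 210/0.12 = 1750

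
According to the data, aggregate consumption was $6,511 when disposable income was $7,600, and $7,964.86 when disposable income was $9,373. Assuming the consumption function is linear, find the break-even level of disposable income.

MPC = (7964.86 − 6511)/(9373 − 7600) = 1453.86/1773 = 0.82
a = 6511 − 0.82(7600) = 6511 − 6232 = 279
Break-even: Y = a/(1−MPC) = 279/0.18 = 1550

Y = 1550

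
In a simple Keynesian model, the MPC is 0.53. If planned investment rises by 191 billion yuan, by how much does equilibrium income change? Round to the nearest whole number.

The multiplier is 1/(1 − MPC) = 1/0.47.
ΔY = 191/0.47 = 406.38 ≈ 406

ΔY ≈ 406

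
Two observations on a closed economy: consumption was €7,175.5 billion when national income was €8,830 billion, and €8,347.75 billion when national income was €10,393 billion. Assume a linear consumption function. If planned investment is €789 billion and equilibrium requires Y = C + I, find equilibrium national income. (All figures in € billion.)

Y = 5368

MPC = (8347.75 − 7175.5)/(10393 − 8830) = 1172.25/1563 = 0.75
a = 7175.5 − 0.75(8830) = 553
Equilibrium: Y = 553 + 0.75Y + 789
0.25Y = 1342, so Y = 1342/0.25 = 5368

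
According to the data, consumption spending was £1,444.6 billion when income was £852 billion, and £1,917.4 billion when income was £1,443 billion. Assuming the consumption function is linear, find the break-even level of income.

MPC = (1917.4 − 1444.6)/(1443 − 852) = 472.8/591 = 0.8
a = 1444.6 − 0.8(852) = 1444.6 − 681.6 = 763
Break-even: Y = a/(1−MPC) = 763/0.2 = 3815

Y = 3815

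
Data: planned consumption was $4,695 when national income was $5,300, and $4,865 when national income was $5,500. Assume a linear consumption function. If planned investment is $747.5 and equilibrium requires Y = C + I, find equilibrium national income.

MPC = (4865 − 4695)/(5500 − 5300) = 170/200 = 0.85
a = 4695 − 0.85(5300) = 190
Equilibrium: Y = 190 + 0.85Y + 747.5
0.15Y = 937.5, so Y = 937.5/0.15 = 6250

Y = 6250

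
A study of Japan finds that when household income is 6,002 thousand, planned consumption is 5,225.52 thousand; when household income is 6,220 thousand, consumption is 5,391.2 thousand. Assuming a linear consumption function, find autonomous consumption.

a = 664

MPC = ΔC/ΔY = (5391.2 − 5225.52)/(6220 − 6002) = 165.68/218 = 0.76
a = C − MPC·Y = 5225.52 − 0.76(6002) = 5225.52 − 4561.52 = 664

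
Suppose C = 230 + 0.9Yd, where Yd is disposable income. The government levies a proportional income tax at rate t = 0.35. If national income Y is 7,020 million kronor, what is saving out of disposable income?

Yd = (1 − 0.35)(7020) = 0.65(7020) = 4563
C = 230 + 0.9(4563) = 230 + 4106.7 = 4336.7
S = Yd − C = 4563 − 4336.7 = 226.3

S = 226.3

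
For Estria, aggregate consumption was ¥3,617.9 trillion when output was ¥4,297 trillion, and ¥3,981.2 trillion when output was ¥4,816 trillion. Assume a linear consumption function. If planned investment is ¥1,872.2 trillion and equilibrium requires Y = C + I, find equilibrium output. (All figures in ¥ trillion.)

MPC = (3981.2 − 3617.9)/(4816 − 4297) = 363.3/519 = 0.7
a = 3617.9 − 0.7(4297) = 610
Equilibrium: Y = 610 + 0.7Y + 1872.2
0.3Y = 2482.2, so Y = 2482.2/0.3 = 8274

Y = 8274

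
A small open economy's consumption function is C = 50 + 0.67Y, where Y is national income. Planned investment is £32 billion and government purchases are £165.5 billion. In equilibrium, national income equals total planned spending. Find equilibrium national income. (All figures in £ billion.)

Y = C + I + G = 50 + 0.67Y + 32 + 165.5
Y − 0.67Y = 247.5
0.33Y = 247.5, so Y = 247.5/0.33 = 750

Y = 750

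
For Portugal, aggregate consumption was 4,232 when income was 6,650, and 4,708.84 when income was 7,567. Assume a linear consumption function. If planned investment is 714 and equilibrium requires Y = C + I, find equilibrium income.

Y = 3100

MPC = (4708.84 − 4232)/(7567 − 6650) = 476.84/917 = 0.52
a = 4232 − 0.52(6650) = 774
Equilibrium: Y = 774 + 0.52Y + 714
0.48Y = 1488, so Y = 1488/0.48 = 3100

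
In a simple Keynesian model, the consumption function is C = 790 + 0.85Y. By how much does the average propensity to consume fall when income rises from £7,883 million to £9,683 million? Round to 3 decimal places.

At Y = 7883: C = 790 + 0.85(7883) = 7490.55, APC = 7490.55/7883 = 0.9502
At Y = 9683: C = 9020.55, APC = 9020.55/9683 = 0.9316
Fall in APC = 0.9502 − 0.9316 = 0.0186 ≈ 0.019

ΔAPC = 0.019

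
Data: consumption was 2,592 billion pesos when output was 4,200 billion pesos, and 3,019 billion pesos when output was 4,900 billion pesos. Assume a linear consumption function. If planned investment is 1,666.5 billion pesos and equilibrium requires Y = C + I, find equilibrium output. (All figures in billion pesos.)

MPC = (3019 − 2592)/(4900 − 4200) = 427/700 = 0.61
a = 2592 − 0.61(4200) = 30
Equilibrium: Y = 30 + 0.61Y + 1666.5
0.39Y = 1696.5, so Y = 1696.5/0.39 = 4350

Y = 4350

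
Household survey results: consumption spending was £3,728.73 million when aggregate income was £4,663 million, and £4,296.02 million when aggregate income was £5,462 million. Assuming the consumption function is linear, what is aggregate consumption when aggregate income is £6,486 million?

C = 5023.06

MPC = (4296.02 − 3728.73)/(5462 − 4663) = 567.29/799 = 0.71
a = 3728.73 − 0.71(4663) = 3728.73 − 3310.73 = 418
C = 418 + 0.71(6486) = 418 + 4605.06 = 5023.06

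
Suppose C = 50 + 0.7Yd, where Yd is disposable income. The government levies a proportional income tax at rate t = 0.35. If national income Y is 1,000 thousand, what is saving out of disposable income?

Yd = (1 − 0.35)(1000) = 0.65(1000) = 650
C = 50 + 0.7(650) = 50 + 455 = 505
S = Yd − C = 650 − 505 = 145

S = 145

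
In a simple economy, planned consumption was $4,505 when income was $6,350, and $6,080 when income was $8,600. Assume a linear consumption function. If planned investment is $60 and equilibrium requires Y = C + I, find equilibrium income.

MPC = (6080 − 4505)/(8600 − 6350) = 1575/2250 = 0.7
a = 4505 − 0.7(6350) = 60
Equilibrium: Y = 60 + 0.7Y + 60
0.3Y = 120, so Y = 120/0.3 = 400

Y = 400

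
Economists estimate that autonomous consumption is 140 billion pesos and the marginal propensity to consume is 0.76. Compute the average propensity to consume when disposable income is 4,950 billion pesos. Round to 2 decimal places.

C = 140 + 0.76(4950) = 3902
APC = C/Y = 3902/4950 = 0.79

APC = 0.79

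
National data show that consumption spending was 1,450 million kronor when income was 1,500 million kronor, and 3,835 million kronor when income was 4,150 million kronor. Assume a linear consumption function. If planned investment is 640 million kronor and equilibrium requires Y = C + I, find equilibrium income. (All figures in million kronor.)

MPC = (3835 − 1450)/(4150 − 1500) = 2385/2650 = 0.9
a = 1450 − 0.9(1500) = 100
Equilibrium: Y = 100 + 0.9Y + 640
0.1Y = 740, so Y = 740/0.1 = 7400

Y = 7400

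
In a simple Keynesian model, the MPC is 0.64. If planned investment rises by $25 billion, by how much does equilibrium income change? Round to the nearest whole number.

The multiplier is 1/(1 − MPC) = 1/0.36.
ΔY = 25/0.36 = 69.44 ≈ 69

ΔY ≈ 69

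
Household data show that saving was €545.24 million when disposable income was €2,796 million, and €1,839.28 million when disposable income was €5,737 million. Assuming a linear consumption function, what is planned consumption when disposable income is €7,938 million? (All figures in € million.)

MPS = ΔS/ΔY = (1839.28 − 545.24)/(5737 − 2796) = 1294.04/2941 = 0.44
MPC = 1 − MPS = 0.56
Autonomous saving = 545.24 − 0.44(2796) = -685, so a = 685
C = 685 + 0.56(7938) = 685 + 4445.28 = 5130.28

C = 5130.28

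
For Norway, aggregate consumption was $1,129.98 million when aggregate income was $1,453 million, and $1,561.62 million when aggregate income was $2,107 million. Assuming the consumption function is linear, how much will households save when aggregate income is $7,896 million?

MPC = (1561.62 − 1129.98)/(2107 − 1453) = 431.64/654 = 0.66
a = 1129.98 − 0.66(1453) = 1129.98 − 958.98 = 171
C = 171 + 0.66(7896) = 5382.36
S = 7896 − 5382.36 = 2513.64

S = 2513.64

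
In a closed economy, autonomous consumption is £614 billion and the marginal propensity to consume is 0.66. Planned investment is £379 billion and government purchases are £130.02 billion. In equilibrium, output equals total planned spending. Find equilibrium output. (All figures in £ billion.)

Y = 3303

Y = C + I + G = 614 + 0.66Y + 379 + 130.02
Y − 0.66Y = 1123.02
0.34Y = 1123.02, so Y = 1123.02/0.34 = 3303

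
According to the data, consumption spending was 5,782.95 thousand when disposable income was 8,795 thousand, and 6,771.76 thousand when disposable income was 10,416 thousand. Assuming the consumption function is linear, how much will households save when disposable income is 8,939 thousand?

MPC = (6771.76 − 5782.95)/(10416 − 8795) = 988.81/1621 = 0.61
a = 5782.95 − 0.61(8795) = 5782.95 − 5364.95 = 418
C = 418 + 0.61(8939) = 5870.79
S = 8939 − 5870.79 = 3068.21

S = 3068.21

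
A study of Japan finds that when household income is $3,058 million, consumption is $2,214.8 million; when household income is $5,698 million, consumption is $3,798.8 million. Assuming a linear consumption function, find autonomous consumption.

a = 380

MPC = ΔC/ΔY = (3798.8 − 2214.8)/(5698 − 3058) = 1584/2640 = 0.6
a = C − MPC·Y = 2214.8 − 0.6(3058) = 2214.8 − 1834.8 = 380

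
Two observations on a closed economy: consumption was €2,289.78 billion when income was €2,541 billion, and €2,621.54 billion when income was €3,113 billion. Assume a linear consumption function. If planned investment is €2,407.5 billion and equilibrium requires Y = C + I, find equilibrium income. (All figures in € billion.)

Y = 7675

MPC = (2621.54 − 2289.78)/(3113 − 2541) = 331.76/572 = 0.58
a = 2289.78 − 0.58(2541) = 816
Equilibrium: Y = 816 + 0.58Y + 2407.5
0.42Y = 3223.5, so Y = 3223.5/0.42 = 7675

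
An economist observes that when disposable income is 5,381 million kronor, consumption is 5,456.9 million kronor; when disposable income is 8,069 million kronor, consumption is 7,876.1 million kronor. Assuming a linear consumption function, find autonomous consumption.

MPC = ΔC/ΔY = (7876.1 − 5456.9)/(8069 − 5381) = 2419.2/2688 = 0.9
a = C − MPC·Y = 5456.9 − 0.9(5381) = 5456.9 − 4842.9 = 614

a = 614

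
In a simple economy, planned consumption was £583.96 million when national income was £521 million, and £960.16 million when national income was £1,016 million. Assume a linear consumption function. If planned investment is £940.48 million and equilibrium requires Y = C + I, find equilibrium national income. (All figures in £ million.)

Y = 4702

MPC = (960.16 − 583.96)/(1016 − 521) = 376.2/495 = 0.76
a = 583.96 − 0.76(521) = 188
Equilibrium: Y = 188 + 0.76Y + 940.48
0.24Y = 1128.48, so Y = 1128.48/0.24 = 4702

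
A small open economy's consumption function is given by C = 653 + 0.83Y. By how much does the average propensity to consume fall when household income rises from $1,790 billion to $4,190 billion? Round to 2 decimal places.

At Y = 1790: C = 653 + 0.83(1790) = 2138.7, APC = 2138.7/1790 = 1.195
At Y = 4190: C = 4130.7, APC = 4130.7/4190 = 0.986
Fall in APC = 1.195 − 0.986 = 0.209 ≈ 0.21

ΔAPC = 0.21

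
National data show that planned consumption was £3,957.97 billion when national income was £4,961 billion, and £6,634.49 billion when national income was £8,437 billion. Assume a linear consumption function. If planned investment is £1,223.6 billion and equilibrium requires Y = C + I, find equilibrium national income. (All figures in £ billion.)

MPC = (6634.49 − 3957.97)/(8437 − 4961) = 2676.52/3476 = 0.77
a = 3957.97 − 0.77(4961) = 138
Equilibrium: Y = 138 + 0.77Y + 1223.6
0.23Y = 1361.6, so Y = 1361.6/0.23 = 5920

Y = 5920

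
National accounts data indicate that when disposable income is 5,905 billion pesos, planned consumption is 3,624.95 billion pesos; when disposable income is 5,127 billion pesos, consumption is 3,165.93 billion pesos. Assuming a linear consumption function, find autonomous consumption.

MPC = ΔC/ΔY = (3624.95 − 3165.93)/(5905 − 5127) = 459.02/778 = 0.59
a = C − MPC·Y = 3165.93 − 0.59(5127) = 3165.93 − 3024.93 = 141

a = 141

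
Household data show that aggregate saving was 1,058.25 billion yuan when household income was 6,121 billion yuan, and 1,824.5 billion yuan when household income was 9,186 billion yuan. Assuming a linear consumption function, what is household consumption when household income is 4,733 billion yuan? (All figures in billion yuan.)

MPS = ΔS/ΔY = (1824.5 − 1058.25)/(9186 − 6121) = 766.25/3065 = 0.25
MPC = 1 − MPS = 0.75
Autonomous saving = 1058.25 − 0.25(6121) = -472, so a = 472
C = 472 + 0.75(4733) = 472 + 3549.75 = 4021.75

C = 4021.75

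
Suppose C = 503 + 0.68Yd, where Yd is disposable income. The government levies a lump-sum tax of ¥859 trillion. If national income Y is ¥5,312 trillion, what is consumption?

C = 3531.04

Yd = Y − T = 5312 − 859 = 4453
C = 503 + 0.68(4453) = 503 + 3028.04 = 3531.04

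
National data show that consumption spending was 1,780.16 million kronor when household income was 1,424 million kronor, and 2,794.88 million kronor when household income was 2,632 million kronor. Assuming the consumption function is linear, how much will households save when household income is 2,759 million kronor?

MPC = (2794.88 − 1780.16)/(2632 − 1424) = 1014.72/1208 = 0.84
a = 1780.16 − 0.84(1424) = 1780.16 − 1196.16 = 584
C = 584 + 0.84(2759) = 2901.56
S = 2759 − 2901.56 = -142.56

S = -142.56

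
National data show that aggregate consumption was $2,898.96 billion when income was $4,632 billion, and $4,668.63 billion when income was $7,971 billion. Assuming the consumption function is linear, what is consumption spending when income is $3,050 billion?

MPC = (4668.63 − 2898.96)/(7971 − 4632) = 1769.67/3339 = 0.53
a = 2898.96 − 0.53(4632) = 2898.96 − 2454.96 = 444
C = 444 + 0.53(3050) = 444 + 1616.5 = 2060.5

C = 2060.5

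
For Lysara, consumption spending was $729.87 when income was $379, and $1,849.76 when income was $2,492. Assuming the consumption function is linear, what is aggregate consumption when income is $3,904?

C = 2598.12

MPC = (1849.76 − 729.87)/(2492 − 379) = 1119.89/2113 = 0.53
a = 729.87 − 0.53(379) = 729.87 − 200.87 = 529
C = 529 + 0.53(3904) = 529 + 2069.12 = 2598.12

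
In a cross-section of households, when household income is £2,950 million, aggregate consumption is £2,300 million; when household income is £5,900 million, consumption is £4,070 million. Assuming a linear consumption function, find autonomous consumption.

MPC = ΔC/ΔY = (4070 − 2300)/(5900 − 2950) = 1770/2950 = 0.6
a = C − MPC·Y = 2300 − 0.6(2950) = 2300 − 1770 = 530

a = 530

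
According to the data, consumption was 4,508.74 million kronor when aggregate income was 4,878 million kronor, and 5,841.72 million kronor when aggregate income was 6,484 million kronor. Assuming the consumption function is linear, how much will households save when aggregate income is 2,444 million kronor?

MPC = (5841.72 − 4508.74)/(6484 − 4878) = 1332.98/1606 = 0.83
a = 4508.74 − 0.83(4878) = 4508.74 − 4048.74 = 460
C = 460 + 0.83(2444) = 2488.52
S = 2444 − 2488.52 = -44.52

S = -44.52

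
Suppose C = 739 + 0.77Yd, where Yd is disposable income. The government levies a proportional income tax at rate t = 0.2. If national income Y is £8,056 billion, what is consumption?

C = 5701.496

Yd = (1 − 0.2)(8056) = 0.8(8056) = 6444.8
C = 739 + 0.77(6444.8) = 739 + 4962.496 = 5701.496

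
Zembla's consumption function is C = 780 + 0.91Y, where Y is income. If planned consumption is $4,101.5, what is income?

780 + 0.91Y = 4101.5
0.91Y = 3321.5, so Y = 3321.5/0.91 = 3650

Y = 3650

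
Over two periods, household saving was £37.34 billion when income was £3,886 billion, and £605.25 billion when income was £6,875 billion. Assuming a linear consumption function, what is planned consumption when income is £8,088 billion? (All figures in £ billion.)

C = 7252.28

MPS = ΔS/ΔY = (605.25 − 37.34)/(6875 − 3886) = 567.91/2989 = 0.19
MPC = 1 − MPS = 0.81
Autonomous saving = 37.34 − 0.19(3886) = -701, so a = 701
C = 701 + 0.81(8088) = 701 + 6551.28 = 7252.28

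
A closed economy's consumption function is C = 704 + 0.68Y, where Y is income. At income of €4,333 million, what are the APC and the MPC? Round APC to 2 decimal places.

MPC = 0.68 (the slope of the consumption function)
C = 704 + 0.68(4333) = 3650.44, so APC = 3650.44/4333 = 0.84

APC = 0.84; MPC = 0.68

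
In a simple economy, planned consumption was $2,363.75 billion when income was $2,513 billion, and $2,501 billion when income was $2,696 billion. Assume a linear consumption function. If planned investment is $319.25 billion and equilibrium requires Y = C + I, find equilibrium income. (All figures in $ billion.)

Y = 3193

MPC = (2501 − 2363.75)/(2696 − 2513) = 137.25/183 = 0.75
a = 2363.75 − 0.75(2513) = 479
Equilibrium: Y = 479 + 0.75Y + 319.25
0.25Y = 798.25, so Y = 798.25/0.25 = 3193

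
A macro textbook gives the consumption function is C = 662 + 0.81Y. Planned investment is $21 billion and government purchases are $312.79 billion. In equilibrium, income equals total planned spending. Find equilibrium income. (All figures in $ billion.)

Y = 5241

Y = C + I + G = 662 + 0.81Y + 21 + 312.79
Y − 0.81Y = 995.79
0.19Y = 995.79, so Y = 995.79/0.19 = 5241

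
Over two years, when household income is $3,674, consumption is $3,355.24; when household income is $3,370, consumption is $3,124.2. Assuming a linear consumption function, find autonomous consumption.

MPC = ΔC/ΔY = (3355.24 − 3124.2)/(3674 − 3370) = 231.04/304 = 0.76
a = C − MPC·Y = 3124.2 − 0.76(3370) = 3124.2 − 2561.2 = 563

a = 563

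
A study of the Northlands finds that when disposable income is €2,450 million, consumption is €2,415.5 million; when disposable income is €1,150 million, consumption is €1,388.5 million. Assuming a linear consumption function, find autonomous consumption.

MPC = ΔC/ΔY = (2415.5 − 1388.5)/(2450 − 1150) = 1027/1300 = 0.79
a = C − MPC·Y = 1388.5 − 0.79(1150) = 1388.5 − 908.5 = 480

a = 480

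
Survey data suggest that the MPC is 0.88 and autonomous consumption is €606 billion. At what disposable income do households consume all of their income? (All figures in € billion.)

Y = 5050

At break-even, C = Y: 606 + 0.88Y = Y
0.12Y = 606, so Y = 606/0.12 = 5050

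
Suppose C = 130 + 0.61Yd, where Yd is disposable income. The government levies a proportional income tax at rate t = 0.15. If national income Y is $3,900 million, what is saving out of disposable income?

Yd = (1 − 0.15)(3900) = 0.85(3900) = 3315
C = 130 + 0.61(3315) = 130 + 2022.15 = 2152.15
S = Yd − C = 3315 − 2152.15 = 1162.85

S = 1162.85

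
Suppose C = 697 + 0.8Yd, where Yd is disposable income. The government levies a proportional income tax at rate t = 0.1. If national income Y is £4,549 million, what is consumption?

C = 3972.28

Yd = (1 − 0.1)(4549) = 0.9(4549) = 4094.1
C = 697 + 0.8(4094.1) = 697 + 3275.28 = 3972.28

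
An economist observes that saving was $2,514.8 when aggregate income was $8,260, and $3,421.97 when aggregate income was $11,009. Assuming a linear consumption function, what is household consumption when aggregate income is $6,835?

MPS = ΔS/ΔY = (3421.97 − 2514.8)/(11009 − 8260) = 907.17/2749 = 0.33
MPC = 1 − MPS = 0.67
Autonomous saving = 2514.8 − 0.33(8260) = -211, so a = 211
C = 211 + 0.67(6835) = 211 + 4579.45 = 4790.45

C = 4790.45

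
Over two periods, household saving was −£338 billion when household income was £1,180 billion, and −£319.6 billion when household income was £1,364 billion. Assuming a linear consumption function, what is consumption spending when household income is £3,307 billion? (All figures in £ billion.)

MPS = ΔS/ΔY = (-319.6 − (-338))/(1364 − 1180) = 18.4/184 = 0.1
MPC = 1 − MPS = 0.9
Autonomous saving = -338 − 0.1(1180) = -456, so a = 456
C = 456 + 0.9(3307) = 456 + 2976.3 = 3432.3

C = 3432.3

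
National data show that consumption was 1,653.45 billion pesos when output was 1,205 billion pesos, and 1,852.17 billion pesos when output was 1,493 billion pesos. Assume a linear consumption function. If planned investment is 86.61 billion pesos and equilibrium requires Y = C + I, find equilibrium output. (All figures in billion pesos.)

Y = 2931

MPC = (1852.17 − 1653.45)/(1493 − 1205) = 198.72/288 = 0.69
a = 1653.45 − 0.69(1205) = 822
Equilibrium: Y = 822 + 0.69Y + 86.61
0.31Y = 908.61, so Y = 908.61/0.31 = 2931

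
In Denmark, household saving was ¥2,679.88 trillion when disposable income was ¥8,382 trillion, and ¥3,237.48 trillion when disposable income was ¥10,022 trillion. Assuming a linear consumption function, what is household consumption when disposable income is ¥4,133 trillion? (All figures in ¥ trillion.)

MPS = ΔS/ΔY = (3237.48 − 2679.88)/(10022 − 8382) = 557.6/1640 = 0.34
MPC = 1 − MPS = 0.66
Autonomous saving = 2679.88 − 0.34(8382) = -170, so a = 170
C = 170 + 0.66(4133) = 170 + 2727.78 = 2897.78

C = 2897.78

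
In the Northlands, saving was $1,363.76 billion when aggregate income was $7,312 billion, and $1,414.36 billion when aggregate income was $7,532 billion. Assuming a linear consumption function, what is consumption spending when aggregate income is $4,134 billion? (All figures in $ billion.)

C = 3501.18

MPS = ΔS/ΔY = (1414.36 − 1363.76)/(7532 − 7312) = 50.6/220 = 0.23
MPC = 1 − MPS = 0.77
Autonomous saving = 1363.76 − 0.23(7312) = -318, so a = 318
C = 318 + 0.77(4134) = 318 + 3183.18 = 3501.18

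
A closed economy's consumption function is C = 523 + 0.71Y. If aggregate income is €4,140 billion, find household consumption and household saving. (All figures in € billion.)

C = 523 + 0.71(4140) = 523 + 2939.4 = 3462.4
S = Y − C = 4140 − 3462.4 = 677.6

C = 3462.4; S = 677.6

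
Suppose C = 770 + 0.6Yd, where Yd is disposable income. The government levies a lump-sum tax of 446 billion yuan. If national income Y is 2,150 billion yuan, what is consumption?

Yd = Y − T = 2150 − 446 = 1704
C = 770 + 0.6(1704) = 770 + 1022.4 = 1792.4

C = 1792.4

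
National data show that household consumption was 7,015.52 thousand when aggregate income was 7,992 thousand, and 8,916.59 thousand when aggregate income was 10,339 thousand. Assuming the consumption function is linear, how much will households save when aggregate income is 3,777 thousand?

MPC = (8916.59 − 7015.52)/(10339 − 7992) = 1901.07/2347 = 0.81
a = 7015.52 − 0.81(7992) = 7015.52 − 6473.52 = 542
C = 542 + 0.81(3777) = 3601.37
S = 3777 − 3601.37 = 175.63

S = 175.63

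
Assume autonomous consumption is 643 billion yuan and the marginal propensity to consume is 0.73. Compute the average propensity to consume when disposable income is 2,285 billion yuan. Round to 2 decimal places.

C = 643 + 0.73(2285) = 2311.05
APC = C/Y = 2311.05/2285 = 1.01

APC = 1.01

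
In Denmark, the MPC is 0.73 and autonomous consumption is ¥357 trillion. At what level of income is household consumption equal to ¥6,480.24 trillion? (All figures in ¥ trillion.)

357 + 0.73Y = 6480.24
0.73Y = 6123.24, so Y = 6123.24/0.73 = 8388

Y = 8388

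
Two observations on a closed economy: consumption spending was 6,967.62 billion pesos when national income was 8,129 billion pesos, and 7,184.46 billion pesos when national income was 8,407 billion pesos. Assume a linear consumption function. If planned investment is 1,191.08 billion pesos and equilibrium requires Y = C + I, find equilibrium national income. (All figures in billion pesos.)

Y = 8264

MPC = (7184.46 − 6967.62)/(8407 − 8129) = 216.84/278 = 0.78
a = 6967.62 − 0.78(8129) = 627
Equilibrium: Y = 627 + 0.78Y + 1191.08
0.22Y = 1818.08, so Y = 1818.08/0.22 = 8264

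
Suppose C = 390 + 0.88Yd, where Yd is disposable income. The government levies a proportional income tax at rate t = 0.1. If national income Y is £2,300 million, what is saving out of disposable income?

S = -141.6

Yd = (1 − 0.1)(2300) = 0.9(2300) = 2070
C = 390 + 0.88(2070) = 390 + 1821.6 = 2211.6
S = Yd − C = 2070 − 2211.6 = -141.6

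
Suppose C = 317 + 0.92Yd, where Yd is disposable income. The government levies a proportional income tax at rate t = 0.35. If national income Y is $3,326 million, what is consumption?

C = 2305.948

Yd = (1 − 0.35)(3326) = 0.65(3326) = 2161.9
C = 317 + 0.92(2161.9) = 317 + 1988.948 = 2305.948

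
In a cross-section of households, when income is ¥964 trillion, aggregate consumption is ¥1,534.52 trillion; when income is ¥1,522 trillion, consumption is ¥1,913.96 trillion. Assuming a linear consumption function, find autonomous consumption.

MPC = ΔC/ΔY = (1913.96 − 1534.52)/(1522 − 964) = 379.44/558 = 0.68
a = C − MPC·Y = 1534.52 − 0.68(964) = 1534.52 − 655.52 = 879

a = 879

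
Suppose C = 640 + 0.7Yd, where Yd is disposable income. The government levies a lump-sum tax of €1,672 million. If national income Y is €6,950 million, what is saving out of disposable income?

Yd = Y − T = 6950 − 1672 = 5278
C = 640 + 0.7(5278) = 640 + 3694.6 = 4334.6
S = Yd − C = 5278 − 4334.6 = 943.4

S = 943.4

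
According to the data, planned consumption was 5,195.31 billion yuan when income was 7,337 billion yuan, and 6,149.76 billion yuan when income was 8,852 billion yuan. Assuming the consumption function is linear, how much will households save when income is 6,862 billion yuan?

MPC = (6149.76 − 5195.31)/(8852 − 7337) = 954.45/1515 = 0.63
a = 5195.31 − 0.63(7337) = 5195.31 − 4622.31 = 573
C = 573 + 0.63(6862) = 4896.06
S = 6862 − 4896.06 = 1965.94

S = 1965.94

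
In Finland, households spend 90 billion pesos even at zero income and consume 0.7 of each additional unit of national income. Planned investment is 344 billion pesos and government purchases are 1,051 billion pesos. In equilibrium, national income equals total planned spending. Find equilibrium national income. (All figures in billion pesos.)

Y = C + I + G = 90 + 0.7Y + 344 + 1051
Y − 0.7Y = 1485
0.3Y = 1485, so Y = 1485/0.3 = 4950

Y = 4950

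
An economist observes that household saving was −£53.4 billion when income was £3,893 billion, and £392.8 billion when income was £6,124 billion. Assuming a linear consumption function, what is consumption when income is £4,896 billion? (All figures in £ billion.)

C = 4748.8

MPS = ΔS/ΔY = (392.8 − (-53.4))/(6124 − 3893) = 446.2/2231 = 0.2
MPC = 1 − MPS = 0.8
Autonomous saving = -53.4 − 0.2(3893) = -832, so a = 832
C = 832 + 0.8(4896) = 832 + 3916.8 = 4748.8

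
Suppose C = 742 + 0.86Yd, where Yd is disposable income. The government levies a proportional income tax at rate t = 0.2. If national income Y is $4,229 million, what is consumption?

Yd = (1 − 0.2)(4229) = 0.8(4229) = 3383.2
C = 742 + 0.86(3383.2) = 742 + 2909.552 = 3651.552

C = 3651.552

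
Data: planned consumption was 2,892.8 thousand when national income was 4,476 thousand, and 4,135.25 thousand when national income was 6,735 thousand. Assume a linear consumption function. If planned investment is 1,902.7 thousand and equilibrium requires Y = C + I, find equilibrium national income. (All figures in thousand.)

MPC = (4135.25 − 2892.8)/(6735 − 4476) = 1242.45/2259 = 0.55
a = 2892.8 − 0.55(4476) = 431
Equilibrium: Y = 431 + 0.55Y + 1902.7
0.45Y = 2333.7, so Y = 2333.7/0.45 = 5186

Y = 5186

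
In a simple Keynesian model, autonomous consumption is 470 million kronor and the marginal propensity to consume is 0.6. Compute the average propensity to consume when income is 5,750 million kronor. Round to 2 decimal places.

APC = 0.68

C = 470 + 0.6(5750) = 3920
APC = C/Y = 3920/5750 = 0.68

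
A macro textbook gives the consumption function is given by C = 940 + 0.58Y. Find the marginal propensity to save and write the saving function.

MPS = 0.42; S = -940 + 0.42Y

MPS = 1 − MPC = 1 − 0.58 = 0.42
S = Y − C = -940 + 0.42Y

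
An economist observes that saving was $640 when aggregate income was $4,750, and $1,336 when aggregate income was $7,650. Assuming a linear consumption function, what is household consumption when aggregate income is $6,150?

C = 5174

MPS = ΔS/ΔY = (1336 − 640)/(7650 − 4750) = 696/2900 = 0.24
MPC = 1 − MPS = 0.76
Autonomous saving = 640 − 0.24(4750) = -500, so a = 500
C = 500 + 0.76(6150) = 500 + 4674 = 5174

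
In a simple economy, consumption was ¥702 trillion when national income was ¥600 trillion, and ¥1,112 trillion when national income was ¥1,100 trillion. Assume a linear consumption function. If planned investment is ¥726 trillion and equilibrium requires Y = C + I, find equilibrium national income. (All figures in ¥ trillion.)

Y = 5200

MPC = (1112 − 702)/(1100 − 600) = 410/500 = 0.82
a = 702 − 0.82(600) = 210
Equilibrium: Y = 210 + 0.82Y + 726
0.18Y = 936, so Y = 936/0.18 = 5200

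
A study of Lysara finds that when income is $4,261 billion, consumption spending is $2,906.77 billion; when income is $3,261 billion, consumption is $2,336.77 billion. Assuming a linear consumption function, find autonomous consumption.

a = 478

MPC = ΔC/ΔY = (2906.77 − 2336.77)/(4261 − 3261) = 570/1000 = 0.57
a = C − MPC·Y = 2336.77 − 0.57(3261) = 2336.77 − 1858.77 = 478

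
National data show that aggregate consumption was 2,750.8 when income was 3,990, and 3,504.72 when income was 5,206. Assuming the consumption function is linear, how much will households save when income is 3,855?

MPC = (3504.72 − 2750.8)/(5206 − 3990) = 753.92/1216 = 0.62
a = 2750.8 − 0.62(3990) = 2750.8 − 2473.8 = 277
C = 277 + 0.62(3855) = 2667.1
S = 3855 − 2667.1 = 1187.9

S = 1187.9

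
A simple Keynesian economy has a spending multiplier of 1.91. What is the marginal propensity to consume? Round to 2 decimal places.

MPC = 0.48

k = 1/(1 − MPC), so 1 − MPC = 1/k = 1/1.91 = 0.5236
MPC = 1 − 0.5236 = 0.48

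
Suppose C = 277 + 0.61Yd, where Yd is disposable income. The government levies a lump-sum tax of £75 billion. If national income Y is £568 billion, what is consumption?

Yd = Y − T = 568 − 75 = 493
C = 277 + 0.61(493) = 277 + 300.73 = 577.73

C = 577.73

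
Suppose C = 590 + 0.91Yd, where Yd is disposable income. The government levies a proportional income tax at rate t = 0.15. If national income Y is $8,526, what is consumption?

C = 7184.861

Yd = (1 − 0.15)(8526) = 0.85(8526) = 7247.1
C = 590 + 0.91(7247.1) = 590 + 6594.861 = 7184.861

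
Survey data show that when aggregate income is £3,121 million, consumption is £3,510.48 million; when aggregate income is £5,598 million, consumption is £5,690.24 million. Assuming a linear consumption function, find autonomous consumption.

MPC = ΔC/ΔY = (5690.24 − 3510.48)/(5598 − 3121) = 2179.76/2477 = 0.88
a = C − MPC·Y = 3510.48 − 0.88(3121) = 3510.48 − 2746.48 = 764

a = 764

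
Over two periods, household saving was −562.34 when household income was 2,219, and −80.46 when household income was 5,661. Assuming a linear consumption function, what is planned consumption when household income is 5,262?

MPS = ΔS/ΔY = (-80.46 − (-562.34))/(5661 − 2219) = 481.88/3442 = 0.14
MPC = 1 − MPS = 0.86
Autonomous saving = -562.34 − 0.14(2219) = -873, so a = 873
C = 873 + 0.86(5262) = 873 + 4525.32 = 5398.32

C = 5398.32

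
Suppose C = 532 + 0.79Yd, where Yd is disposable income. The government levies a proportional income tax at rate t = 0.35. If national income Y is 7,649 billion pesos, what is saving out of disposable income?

S = 512.0885

Yd = (1 − 0.35)(7649) = 0.65(7649) = 4971.85
C = 532 + 0.79(4971.85) = 532 + 3927.7615 = 4459.7615
S = Yd − C = 4971.85 − 4459.7615 = 512.0885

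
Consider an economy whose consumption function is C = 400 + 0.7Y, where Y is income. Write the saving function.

S = Y − C = Y − (400 + 0.7Y) = -400 + (1 − 0.7)Y

S = -400 + 0.3Y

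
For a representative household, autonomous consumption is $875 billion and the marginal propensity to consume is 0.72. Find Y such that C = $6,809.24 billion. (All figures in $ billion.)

Y = 8242

875 + 0.72Y = 6809.24
0.72Y = 5934.24, so Y = 5934.24/0.72 = 8242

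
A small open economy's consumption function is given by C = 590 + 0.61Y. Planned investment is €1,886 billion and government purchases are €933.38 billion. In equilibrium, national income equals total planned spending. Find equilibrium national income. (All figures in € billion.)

Y = 8742

Y = C + I + G = 590 + 0.61Y + 1886 + 933.38
Y − 0.61Y = 3409.38
0.39Y = 3409.38, so Y = 3409.38/0.39 = 8742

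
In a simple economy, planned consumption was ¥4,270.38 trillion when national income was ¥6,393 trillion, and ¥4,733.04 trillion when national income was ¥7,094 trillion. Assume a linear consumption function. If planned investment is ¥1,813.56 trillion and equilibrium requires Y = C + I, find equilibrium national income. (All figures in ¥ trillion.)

Y = 5484

MPC = (4733.04 − 4270.38)/(7094 − 6393) = 462.66/701 = 0.66
a = 4270.38 − 0.66(6393) = 51
Equilibrium: Y = 51 + 0.66Y + 1813.56
0.34Y = 1864.56, so Y = 1864.56/0.34 = 5484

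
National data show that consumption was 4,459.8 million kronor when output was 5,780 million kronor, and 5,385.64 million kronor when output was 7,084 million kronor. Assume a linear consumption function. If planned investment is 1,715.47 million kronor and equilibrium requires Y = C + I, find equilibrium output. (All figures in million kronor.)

MPC = (5385.64 − 4459.8)/(7084 − 5780) = 925.84/1304 = 0.71
a = 4459.8 − 0.71(5780) = 356
Equilibrium: Y = 356 + 0.71Y + 1715.47
0.29Y = 2071.47, so Y = 2071.47/0.29 = 7143

Y = 7143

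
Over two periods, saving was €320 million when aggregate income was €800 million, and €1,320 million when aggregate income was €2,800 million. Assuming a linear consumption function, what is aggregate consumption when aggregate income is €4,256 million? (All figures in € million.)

C = 2208

MPS = ΔS/ΔY = (1320 − 320)/(2800 − 800) = 1000/2000 = 0.5
MPC = 1 − MPS = 0.5
Autonomous saving = 320 − 0.5(800) = -80, so a = 80
C = 80 + 0.5(4256) = 80 + 2128 = 2208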